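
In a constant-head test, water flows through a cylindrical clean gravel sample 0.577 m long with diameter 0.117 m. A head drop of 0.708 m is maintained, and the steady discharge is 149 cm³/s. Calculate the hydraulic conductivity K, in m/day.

Cross-sectional area A = π·(d/2)² = π × (0.117/2)² = 0.01075 m².
Convert discharge: 149 cm³/s = 0.0001490 m³/s.
Darcy's law rearranged: K = Q·L / (A·Δh) = 0.0001490 × 0.577 / (0.01075 × 0.708) = 0.01129 m/s = 975.8 m/day.

976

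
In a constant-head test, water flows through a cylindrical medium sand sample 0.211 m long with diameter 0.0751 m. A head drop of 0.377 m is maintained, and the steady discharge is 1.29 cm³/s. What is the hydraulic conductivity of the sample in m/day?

Cross-sectional area A = π·(d/2)² = π × (0.0751/2)² = 0.004430 m².
Convert discharge: 1.29 cm³/s = 1.290e-06 m³/s.
Darcy's law rearranged: K = Q·L / (A·Δh) = 1.290e-06 × 0.211 / (0.004430 × 0.377) = 0.0001630 m/s = 14.08 m/day.

14.1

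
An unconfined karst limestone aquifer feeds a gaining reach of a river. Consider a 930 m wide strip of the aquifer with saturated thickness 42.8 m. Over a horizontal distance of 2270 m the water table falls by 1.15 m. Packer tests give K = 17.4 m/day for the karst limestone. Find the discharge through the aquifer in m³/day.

351

Cross-sectional area A = 930 × 42.8 = 39804 m².
Hydraulic gradient i = Δh / L = 1.15 / 2270 = 0.0005066.
Darcy's law: Q = K · A · i = 17.40 × 39804 × 0.0005066 = 350.9 m³/day.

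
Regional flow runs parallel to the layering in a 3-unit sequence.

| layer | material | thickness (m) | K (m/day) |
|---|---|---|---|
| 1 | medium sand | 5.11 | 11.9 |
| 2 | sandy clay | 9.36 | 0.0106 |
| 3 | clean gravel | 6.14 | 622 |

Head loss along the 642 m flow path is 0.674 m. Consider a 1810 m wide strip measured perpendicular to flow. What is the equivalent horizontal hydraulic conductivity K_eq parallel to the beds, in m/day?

Flow is parallel to layering, so each bed carries its own Darcy discharge and the transmissivities add.
Σ(K_i·b_i) = 11.9×5.11 + 0.0106×9.36 + 622×6.14 = 3880 m²/day.
Total thickness b = 20.61 m, so K_eq = Σ(K_i·b_i)/b = 188.3 m/day.

188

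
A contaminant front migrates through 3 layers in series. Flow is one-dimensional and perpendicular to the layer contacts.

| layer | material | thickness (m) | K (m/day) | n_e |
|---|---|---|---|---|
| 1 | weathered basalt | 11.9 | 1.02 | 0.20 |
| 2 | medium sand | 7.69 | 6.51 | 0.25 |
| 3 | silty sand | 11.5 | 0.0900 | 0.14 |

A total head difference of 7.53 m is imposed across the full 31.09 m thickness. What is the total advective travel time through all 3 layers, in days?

With flow normal to the layers, continuity requires the same specific discharge q through every layer.
Σ(b_i/K_i) = 11.9/1.02 + 7.69/6.51 + 11.5/0.0900 = 140.6 d.
q = Δh / Σ(b_i/K_i) = 7.53 / 140.6 = 0.05355 m/day.
In each layer the seepage velocity is v_i = q/n_i, so the layer transit time is t_i = b_i·n_i / q:
  layer 1 (weathered basalt): t_1 = 11.9 × 0.20 / 0.05355 = 44.45 d
  layer 2 (medium sand): t_2 = 7.69 × 0.25 / 0.05355 = 35.90 d
  layer 3 (silty sand): t_3 = 11.5 × 0.14 / 0.05355 = 30.07 d
Total t = Σ t_i = 110.4 days.

110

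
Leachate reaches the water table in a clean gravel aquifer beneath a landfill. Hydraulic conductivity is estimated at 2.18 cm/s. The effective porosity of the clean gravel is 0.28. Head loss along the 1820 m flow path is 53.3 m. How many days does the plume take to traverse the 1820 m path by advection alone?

9.24

Convert K: 2.18 cm/s × 864 = 1884 m/day.
Hydraulic gradient i = Δh / L = 53.3 / 1820 = 0.02929.
Darcy flux q = K · i = 1884 × 0.02929 = 55.16 m/day.
Seepage velocity v = q / n_e = 55.16 / 0.28 = 197.0 m/day.
Travel time t = L / v = 1820 / 197.0 = 9.239 days.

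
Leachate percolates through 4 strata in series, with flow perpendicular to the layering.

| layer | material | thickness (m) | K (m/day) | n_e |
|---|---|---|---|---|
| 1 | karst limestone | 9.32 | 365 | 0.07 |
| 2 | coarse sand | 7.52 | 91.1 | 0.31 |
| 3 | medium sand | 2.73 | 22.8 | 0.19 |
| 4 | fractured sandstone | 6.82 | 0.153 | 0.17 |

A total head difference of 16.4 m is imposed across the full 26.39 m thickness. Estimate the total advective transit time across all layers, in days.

With flow normal to the layers, continuity requires the same specific discharge q through every layer.
Σ(b_i/K_i) = 9.32/365 + 7.52/91.1 + 2.73/22.8 + 6.82/0.153 = 44.80 d.
q = Δh / Σ(b_i/K_i) = 16.4 / 44.80 = 0.3660 m/day.
In each layer the seepage velocity is v_i = q/n_i, so the layer transit time is t_i = b_i·n_i / q:
  layer 1 (karst limestone): t_1 = 9.32 × 0.07 / 0.3660 = 1.782 d
  layer 2 (coarse sand): t_2 = 7.52 × 0.31 / 0.3660 = 6.369 d
  layer 3 (medium sand): t_3 = 2.73 × 0.19 / 0.3660 = 1.417 d
  layer 4 (fractured sandstone): t_4 = 6.82 × 0.17 / 0.3660 = 3.167 d
Total t = Σ t_i = 12.74 days.

12.7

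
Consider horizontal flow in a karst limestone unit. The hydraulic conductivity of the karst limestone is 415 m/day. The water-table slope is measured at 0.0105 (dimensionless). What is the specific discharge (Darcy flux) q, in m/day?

4.36

Hydraulic gradient i = 0.0105.
Specific discharge q = K · i = 415.0 × 0.01050 = 4.357 m/day.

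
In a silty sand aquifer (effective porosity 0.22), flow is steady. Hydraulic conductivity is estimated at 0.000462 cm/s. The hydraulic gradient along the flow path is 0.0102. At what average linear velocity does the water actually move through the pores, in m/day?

0.0185

Convert K: 0.000462 cm/s × 864 = 0.3992 m/day.
Hydraulic gradient i = 0.0102.
Darcy flux q = K · i = 0.3992 × 0.01020 = 0.004072 m/day.
Seepage velocity v = q / n_e = 0.004072 / 0.22 = 0.01851 m/day.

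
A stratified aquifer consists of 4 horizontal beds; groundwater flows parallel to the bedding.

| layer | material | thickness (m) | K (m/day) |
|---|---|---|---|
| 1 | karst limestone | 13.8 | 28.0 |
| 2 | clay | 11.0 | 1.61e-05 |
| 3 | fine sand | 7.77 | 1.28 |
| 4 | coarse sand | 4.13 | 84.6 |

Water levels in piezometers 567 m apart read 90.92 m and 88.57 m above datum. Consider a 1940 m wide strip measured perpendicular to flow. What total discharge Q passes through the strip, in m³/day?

6000

Flow is parallel to layering, so each bed carries its own Darcy discharge and the transmissivities add.
Σ(K_i·b_i) = 28.0×13.8 + 1.61e-05×11.0 + 1.28×7.77 + 84.6×4.13 = 745.7 m²/day.
Hydraulic gradient i = (90.92 − 88.57) / 567 = 2.35 / 567 = 0.004145.
Q = Σ(K_i·b_i) · W · i = 745.7 × 1940 × 0.004145 = 5996 m³/day.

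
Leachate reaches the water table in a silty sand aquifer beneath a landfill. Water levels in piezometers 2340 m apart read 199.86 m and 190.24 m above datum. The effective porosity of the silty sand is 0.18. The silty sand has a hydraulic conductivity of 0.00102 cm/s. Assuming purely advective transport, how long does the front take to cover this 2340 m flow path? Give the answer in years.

Convert K: 0.00102 cm/s × 864 = 0.8813 m/day.
Hydraulic gradient i = (199.86 − 190.24) / 2340 = 9.62 / 2340 = 0.004111.
Darcy flux q = K · i = 0.8813 × 0.004111 = 0.003623 m/day.
Seepage velocity v = q / n_e = 0.003623 / 0.18 = 0.02013 m/day.
Travel time t = L / v = 2340 / 0.02013 = 1.163e+05 days = 318.3 years.

318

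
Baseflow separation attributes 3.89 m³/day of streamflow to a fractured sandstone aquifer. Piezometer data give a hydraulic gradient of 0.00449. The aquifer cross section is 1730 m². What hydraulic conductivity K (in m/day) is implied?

Hydraulic gradient i = 0.00449.
From Q = K·A·i, K = Q / (A·i) = 3.89 / (1730 × 0.004490) = 0.5008 m/day.

0.501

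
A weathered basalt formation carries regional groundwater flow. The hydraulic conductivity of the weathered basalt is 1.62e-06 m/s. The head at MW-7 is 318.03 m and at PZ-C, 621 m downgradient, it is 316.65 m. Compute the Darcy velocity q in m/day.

Convert K: 1.62e-06 m/s × 86400 = 0.1400 m/day.
Hydraulic gradient i = (318.03 − 316.65) / 621 = 1.38 / 621 = 0.002222.
Specific discharge q = K · i = 0.1400 × 0.002222 = 0.0003110 m/day.

0.000311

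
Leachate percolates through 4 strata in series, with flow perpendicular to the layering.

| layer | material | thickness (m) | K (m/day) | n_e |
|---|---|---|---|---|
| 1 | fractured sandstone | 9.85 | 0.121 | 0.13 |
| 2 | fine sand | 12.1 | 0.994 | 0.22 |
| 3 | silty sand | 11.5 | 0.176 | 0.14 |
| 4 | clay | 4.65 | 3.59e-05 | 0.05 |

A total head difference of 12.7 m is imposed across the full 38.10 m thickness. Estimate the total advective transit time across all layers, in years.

With flow normal to the layers, continuity requires the same specific discharge q through every layer.
Σ(b_i/K_i) = 9.85/0.121 + 12.1/0.994 + 11.5/0.176 + 4.65/3.59e-05 = 1.297e+05 d.
q = Δh / Σ(b_i/K_i) = 12.7 / 1.297e+05 = 9.793e-05 m/day.
In each layer the seepage velocity is v_i = q/n_i, so the layer transit time is t_i = b_i·n_i / q:
  layer 1 (fractured sandstone): t_1 = 9.85 × 0.13 / 9.793e-05 = 13076 d
  layer 2 (fine sand): t_2 = 12.1 × 0.22 / 9.793e-05 = 27183 d
  layer 3 (silty sand): t_3 = 11.5 × 0.14 / 9.793e-05 = 16440 d
  layer 4 (clay): t_4 = 4.65 × 0.05 / 9.793e-05 = 2374 d
Total t = Σ t_i = 59073 days = 161.7 years.

162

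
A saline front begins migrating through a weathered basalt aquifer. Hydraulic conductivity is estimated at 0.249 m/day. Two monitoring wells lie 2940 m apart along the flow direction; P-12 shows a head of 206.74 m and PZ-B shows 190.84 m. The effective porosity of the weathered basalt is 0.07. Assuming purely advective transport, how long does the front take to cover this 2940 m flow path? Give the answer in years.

418

Hydraulic gradient i = (206.74 − 190.84) / 2940 = 15.9 / 2940 = 0.005408.
Darcy flux q = K · i = 0.2490 × 0.005408 = 0.001347 m/day.
Seepage velocity v = q / n_e = 0.001347 / 0.07 = 0.01924 m/day.
Travel time t = L / v = 2940 / 0.01924 = 1.528e+05 days = 418.4 years.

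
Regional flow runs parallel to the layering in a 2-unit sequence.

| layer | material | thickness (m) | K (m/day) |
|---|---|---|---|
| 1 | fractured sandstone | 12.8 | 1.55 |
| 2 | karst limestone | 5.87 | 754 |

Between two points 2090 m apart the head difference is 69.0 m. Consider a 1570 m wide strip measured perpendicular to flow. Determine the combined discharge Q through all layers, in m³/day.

230000

Flow is parallel to layering, so each bed carries its own Darcy discharge and the transmissivities add.
Σ(K_i·b_i) = 1.55×12.8 + 754×5.87 = 4446 m²/day.
Hydraulic gradient i = Δh / L = 69.0 / 2090 = 0.03301.
Q = Σ(K_i·b_i) · W · i = 4446 × 1570 × 0.03301 = 2.304e+05 m³/day.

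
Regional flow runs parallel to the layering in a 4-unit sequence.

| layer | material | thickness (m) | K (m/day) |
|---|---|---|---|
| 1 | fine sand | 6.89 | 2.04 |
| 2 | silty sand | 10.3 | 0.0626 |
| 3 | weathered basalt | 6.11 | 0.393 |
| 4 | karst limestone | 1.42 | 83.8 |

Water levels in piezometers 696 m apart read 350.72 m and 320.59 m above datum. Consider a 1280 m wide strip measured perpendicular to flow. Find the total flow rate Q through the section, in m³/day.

7540

Flow is parallel to layering, so each bed carries its own Darcy discharge and the transmissivities add.
Σ(K_i·b_i) = 2.04×6.89 + 0.0626×10.3 + 0.393×6.11 + 83.8×1.42 = 136.1 m²/day.
Hydraulic gradient i = (350.72 − 320.59) / 696 = 30.13 / 696 = 0.04329.
Q = Σ(K_i·b_i) · W · i = 136.1 × 1280 × 0.04329 = 7541 m³/day.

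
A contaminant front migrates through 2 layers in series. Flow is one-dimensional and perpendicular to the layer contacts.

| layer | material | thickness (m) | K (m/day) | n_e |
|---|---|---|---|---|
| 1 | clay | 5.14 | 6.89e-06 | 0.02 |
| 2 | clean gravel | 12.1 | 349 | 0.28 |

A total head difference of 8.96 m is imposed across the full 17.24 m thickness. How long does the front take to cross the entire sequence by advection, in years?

With flow normal to the layers, continuity requires the same specific discharge q through every layer.
Σ(b_i/K_i) = 5.14/6.89e-06 + 12.1/349 = 7.460e+05 d.
q = Δh / Σ(b_i/K_i) = 8.96 / 7.460e+05 = 1.201e-05 m/day.
In each layer the seepage velocity is v_i = q/n_i, so the layer transit time is t_i = b_i·n_i / q:
  layer 1 (clay): t_1 = 5.14 × 0.02 / 1.201e-05 = 8559 d
  layer 2 (clean gravel): t_2 = 12.1 × 0.28 / 1.201e-05 = 2.821e+05 d
Total t = Σ t_i = 2.906e+05 days = 795.7 years.

796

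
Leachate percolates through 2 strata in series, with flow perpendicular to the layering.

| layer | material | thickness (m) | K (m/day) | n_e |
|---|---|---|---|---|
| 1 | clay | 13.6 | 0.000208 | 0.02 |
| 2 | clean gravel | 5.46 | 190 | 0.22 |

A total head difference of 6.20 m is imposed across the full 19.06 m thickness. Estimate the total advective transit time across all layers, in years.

42.5

With flow normal to the layers, continuity requires the same specific discharge q through every layer.
Σ(b_i/K_i) = 13.6/0.000208 + 5.46/190 = 65385 d.
q = Δh / Σ(b_i/K_i) = 6.20 / 65385 = 9.482e-05 m/day.
In each layer the seepage velocity is v_i = q/n_i, so the layer transit time is t_i = b_i·n_i / q:
  layer 1 (clay): t_1 = 13.6 × 0.02 / 9.482e-05 = 2868 d
  layer 2 (clean gravel): t_2 = 5.46 × 0.22 / 9.482e-05 = 12668 d
Total t = Σ t_i = 15536 days = 42.54 years.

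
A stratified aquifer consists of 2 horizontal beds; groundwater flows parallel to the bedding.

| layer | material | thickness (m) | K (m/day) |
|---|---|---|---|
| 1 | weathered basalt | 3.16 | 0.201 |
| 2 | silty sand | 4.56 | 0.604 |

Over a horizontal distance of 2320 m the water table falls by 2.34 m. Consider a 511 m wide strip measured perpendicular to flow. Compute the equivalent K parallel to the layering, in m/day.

Flow is parallel to layering, so each bed carries its own Darcy discharge and the transmissivities add.
Σ(K_i·b_i) = 0.201×3.16 + 0.604×4.56 = 3.389 m²/day.
Total thickness b = 7.720 m, so K_eq = Σ(K_i·b_i)/b = 0.4390 m/day.

0.439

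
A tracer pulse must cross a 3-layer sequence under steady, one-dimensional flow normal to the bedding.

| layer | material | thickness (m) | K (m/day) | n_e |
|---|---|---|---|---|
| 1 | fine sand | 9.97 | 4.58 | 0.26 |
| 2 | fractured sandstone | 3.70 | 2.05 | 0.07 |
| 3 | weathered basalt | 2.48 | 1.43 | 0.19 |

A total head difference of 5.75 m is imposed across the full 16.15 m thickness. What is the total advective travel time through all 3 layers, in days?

3.30

With flow normal to the layers, continuity requires the same specific discharge q through every layer.
Σ(b_i/K_i) = 9.97/4.58 + 3.70/2.05 + 2.48/1.43 = 5.716 d.
q = Δh / Σ(b_i/K_i) = 5.75 / 5.716 = 1.006 m/day.
In each layer the seepage velocity is v_i = q/n_i, so the layer transit time is t_i = b_i·n_i / q:
  layer 1 (fine sand): t_1 = 9.97 × 0.26 / 1.006 = 2.577 d
  layer 2 (fractured sandstone): t_2 = 3.70 × 0.07 / 1.006 = 0.2575 d
  layer 3 (weathered basalt): t_3 = 2.48 × 0.19 / 1.006 = 0.4684 d
Total t = Σ t_i = 3.303 days.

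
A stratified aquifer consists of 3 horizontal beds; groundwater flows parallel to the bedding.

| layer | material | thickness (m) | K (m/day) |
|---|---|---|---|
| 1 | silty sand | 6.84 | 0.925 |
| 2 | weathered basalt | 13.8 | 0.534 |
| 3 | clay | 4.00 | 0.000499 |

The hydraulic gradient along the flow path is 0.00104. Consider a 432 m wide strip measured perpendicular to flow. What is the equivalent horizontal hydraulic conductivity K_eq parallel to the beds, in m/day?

0.556

Flow is parallel to layering, so each bed carries its own Darcy discharge and the transmissivities add.
Σ(K_i·b_i) = 0.925×6.84 + 0.534×13.8 + 0.000499×4.00 = 13.70 m²/day.
Total thickness b = 24.64 m, so K_eq = Σ(K_i·b_i)/b = 0.5559 m/day.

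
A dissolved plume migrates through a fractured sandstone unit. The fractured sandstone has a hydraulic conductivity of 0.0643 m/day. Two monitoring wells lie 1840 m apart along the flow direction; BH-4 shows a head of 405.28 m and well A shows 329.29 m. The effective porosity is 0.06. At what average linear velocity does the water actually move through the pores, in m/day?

Hydraulic gradient i = (405.28 − 329.29) / 1840 = 75.99 / 1840 = 0.04130.
Darcy flux q = K · i = 0.06430 × 0.04130 = 0.002656 m/day.
Seepage velocity v = q / n_e = 0.002656 / 0.06 = 0.04426 m/day.

0.0443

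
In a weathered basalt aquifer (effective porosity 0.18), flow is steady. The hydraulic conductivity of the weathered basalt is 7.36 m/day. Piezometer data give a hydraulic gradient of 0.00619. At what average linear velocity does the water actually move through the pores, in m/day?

0.253

Hydraulic gradient i = 0.00619.
Darcy flux q = K · i = 7.360 × 0.006190 = 0.04556 m/day.
Seepage velocity v = q / n_e = 0.04556 / 0.18 = 0.2531 m/day.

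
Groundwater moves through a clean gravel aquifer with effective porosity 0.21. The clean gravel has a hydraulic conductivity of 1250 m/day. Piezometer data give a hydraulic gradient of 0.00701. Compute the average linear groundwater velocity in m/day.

Hydraulic gradient i = 0.00701.
Darcy flux q = K · i = 1250 × 0.007010 = 8.762 m/day.
Seepage velocity v = q / n_e = 8.762 / 0.21 = 41.73 m/day.

41.7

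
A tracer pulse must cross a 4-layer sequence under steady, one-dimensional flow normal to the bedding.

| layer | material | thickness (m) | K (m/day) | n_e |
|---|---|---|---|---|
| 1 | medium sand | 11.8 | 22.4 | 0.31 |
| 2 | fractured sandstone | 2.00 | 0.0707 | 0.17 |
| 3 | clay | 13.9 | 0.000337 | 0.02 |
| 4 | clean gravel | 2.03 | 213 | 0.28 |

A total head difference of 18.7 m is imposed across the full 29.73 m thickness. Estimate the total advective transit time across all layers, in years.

29.3

With flow normal to the layers, continuity requires the same specific discharge q through every layer.
Σ(b_i/K_i) = 11.8/22.4 + 2.00/0.0707 + 13.9/0.000337 + 2.03/213 = 41275 d.
q = Δh / Σ(b_i/K_i) = 18.7 / 41275 = 0.0004531 m/day.
In each layer the seepage velocity is v_i = q/n_i, so the layer transit time is t_i = b_i·n_i / q:
  layer 1 (medium sand): t_1 = 11.8 × 0.31 / 0.0004531 = 8074 d
  layer 2 (fractured sandstone): t_2 = 2.00 × 0.17 / 0.0004531 = 750.5 d
  layer 3 (clay): t_3 = 13.9 × 0.02 / 0.0004531 = 613.6 d
  layer 4 (clean gravel): t_4 = 2.03 × 0.28 / 0.0004531 = 1255 d
Total t = Σ t_i = 10693 days = 29.27 years.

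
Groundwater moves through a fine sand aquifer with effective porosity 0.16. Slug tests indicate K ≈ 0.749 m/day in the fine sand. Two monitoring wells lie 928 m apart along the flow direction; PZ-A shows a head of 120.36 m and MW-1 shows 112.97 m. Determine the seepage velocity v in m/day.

Hydraulic gradient i = (120.36 − 112.97) / 928 = 7.39 / 928 = 0.007963.
Darcy flux q = K · i = 0.7490 × 0.007963 = 0.005965 m/day.
Seepage velocity v = q / n_e = 0.005965 / 0.16 = 0.03728 m/day.

0.0373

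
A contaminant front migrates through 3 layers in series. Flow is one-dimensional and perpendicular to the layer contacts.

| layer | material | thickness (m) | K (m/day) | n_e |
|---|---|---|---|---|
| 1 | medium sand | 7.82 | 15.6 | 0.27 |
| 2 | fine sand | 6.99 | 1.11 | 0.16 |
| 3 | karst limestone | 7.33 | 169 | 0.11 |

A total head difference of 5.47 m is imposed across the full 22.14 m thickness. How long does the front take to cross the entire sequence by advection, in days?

5.05

With flow normal to the layers, continuity requires the same specific discharge q through every layer.
Σ(b_i/K_i) = 7.82/15.6 + 6.99/1.11 + 7.33/169 = 6.842 d.
q = Δh / Σ(b_i/K_i) = 5.47 / 6.842 = 0.7995 m/day.
In each layer the seepage velocity is v_i = q/n_i, so the layer transit time is t_i = b_i·n_i / q:
  layer 1 (medium sand): t_1 = 7.82 × 0.27 / 0.7995 = 2.641 d
  layer 2 (fine sand): t_2 = 6.99 × 0.16 / 0.7995 = 1.399 d
  layer 3 (karst limestone): t_3 = 7.33 × 0.11 / 0.7995 = 1.009 d
Total t = Σ t_i = 5.048 days.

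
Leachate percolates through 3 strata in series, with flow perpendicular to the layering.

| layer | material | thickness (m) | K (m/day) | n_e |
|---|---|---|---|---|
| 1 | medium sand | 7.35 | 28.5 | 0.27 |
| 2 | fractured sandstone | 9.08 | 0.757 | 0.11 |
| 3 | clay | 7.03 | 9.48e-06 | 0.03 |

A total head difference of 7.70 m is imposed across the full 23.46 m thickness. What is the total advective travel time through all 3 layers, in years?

842

With flow normal to the layers, continuity requires the same specific discharge q through every layer.
Σ(b_i/K_i) = 7.35/28.5 + 9.08/0.757 + 7.03/9.48e-06 = 7.416e+05 d.
q = Δh / Σ(b_i/K_i) = 7.70 / 7.416e+05 = 1.038e-05 m/day.
In each layer the seepage velocity is v_i = q/n_i, so the layer transit time is t_i = b_i·n_i / q:
  layer 1 (medium sand): t_1 = 7.35 × 0.27 / 1.038e-05 = 1.911e+05 d
  layer 2 (fractured sandstone): t_2 = 9.08 × 0.11 / 1.038e-05 = 96193 d
  layer 3 (clay): t_3 = 7.03 × 0.03 / 1.038e-05 = 20311 d
Total t = Σ t_i = 3.076e+05 days = 842.2 years.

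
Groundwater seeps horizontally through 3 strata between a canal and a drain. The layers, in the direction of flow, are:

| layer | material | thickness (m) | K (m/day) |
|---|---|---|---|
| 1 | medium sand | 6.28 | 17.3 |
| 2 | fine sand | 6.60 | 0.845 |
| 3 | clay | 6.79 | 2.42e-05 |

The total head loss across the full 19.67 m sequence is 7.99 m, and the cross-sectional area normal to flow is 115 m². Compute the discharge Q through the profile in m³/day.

Flow is perpendicular to layering, so the layers act in series and the equivalent K is the thickness-weighted harmonic mean.
Total thickness L = 6.28 + 6.60 + 6.79 = 19.67 m.
Σ(b_i/K_i) = 6.28/17.3 + 6.60/0.845 + 6.79/2.42e-05 = 2.806e+05 d.
K_eq = L / Σ(b_i/K_i) = 19.67 / 2.806e+05 = 7.010e-05 m/day.
Q = K_eq · A · (Δh/L) = 7.010e-05 × 115 × (7.99/19.67) = 0.003275 m³/day.

0.00327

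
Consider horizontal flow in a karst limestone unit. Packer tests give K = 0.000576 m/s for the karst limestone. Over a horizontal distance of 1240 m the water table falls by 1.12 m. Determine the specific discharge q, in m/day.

Convert K: 0.000576 m/s × 86400 = 49.77 m/day.
Hydraulic gradient i = Δh / L = 1.12 / 1240 = 0.0009032.
Specific discharge q = K · i = 49.77 × 0.0009032 = 0.04495 m/day.

0.0450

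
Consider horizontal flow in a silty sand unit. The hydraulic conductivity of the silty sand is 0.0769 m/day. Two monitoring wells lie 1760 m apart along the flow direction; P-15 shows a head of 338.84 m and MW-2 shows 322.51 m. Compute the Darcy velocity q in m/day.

Hydraulic gradient i = (338.84 − 322.51) / 1760 = 16.33 / 1760 = 0.009278.
Specific discharge q = K · i = 0.07690 × 0.009278 = 0.0007135 m/day.

0.000714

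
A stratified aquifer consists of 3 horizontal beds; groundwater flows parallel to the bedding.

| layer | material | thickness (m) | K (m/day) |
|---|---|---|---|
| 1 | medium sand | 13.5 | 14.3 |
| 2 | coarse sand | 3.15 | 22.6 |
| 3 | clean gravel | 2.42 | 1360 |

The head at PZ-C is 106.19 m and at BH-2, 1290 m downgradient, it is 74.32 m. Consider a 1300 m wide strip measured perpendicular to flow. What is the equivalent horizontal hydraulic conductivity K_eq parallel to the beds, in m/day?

Flow is parallel to layering, so each bed carries its own Darcy discharge and the transmissivities add.
Σ(K_i·b_i) = 14.3×13.5 + 22.6×3.15 + 1360×2.42 = 3555 m²/day.
Total thickness b = 19.07 m, so K_eq = Σ(K_i·b_i)/b = 186.4 m/day.

186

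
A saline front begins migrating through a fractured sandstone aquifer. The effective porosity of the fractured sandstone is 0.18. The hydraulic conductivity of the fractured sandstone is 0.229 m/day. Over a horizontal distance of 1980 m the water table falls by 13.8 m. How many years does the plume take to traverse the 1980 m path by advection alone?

Hydraulic gradient i = Δh / L = 13.8 / 1980 = 0.006970.
Darcy flux q = K · i = 0.2290 × 0.006970 = 0.001596 m/day.
Seepage velocity v = q / n_e = 0.001596 / 0.18 = 0.008867 m/day.
Travel time t = L / v = 1980 / 0.008867 = 2.233e+05 days = 611.4 years.

611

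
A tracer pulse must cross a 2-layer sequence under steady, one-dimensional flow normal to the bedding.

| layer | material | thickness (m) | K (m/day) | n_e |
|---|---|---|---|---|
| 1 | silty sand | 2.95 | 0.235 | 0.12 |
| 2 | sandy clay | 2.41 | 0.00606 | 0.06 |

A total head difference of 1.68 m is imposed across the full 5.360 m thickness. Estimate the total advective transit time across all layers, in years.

With flow normal to the layers, continuity requires the same specific discharge q through every layer.
Σ(b_i/K_i) = 2.95/0.235 + 2.41/0.00606 = 410.2 d.
q = Δh / Σ(b_i/K_i) = 1.68 / 410.2 = 0.004095 m/day.
In each layer the seepage velocity is v_i = q/n_i, so the layer transit time is t_i = b_i·n_i / q:
  layer 1 (silty sand): t_1 = 2.95 × 0.12 / 0.004095 = 86.44 d
  layer 2 (sandy clay): t_2 = 2.41 × 0.06 / 0.004095 = 35.31 d
Total t = Σ t_i = 121.8 days = 0.3333 years.

0.333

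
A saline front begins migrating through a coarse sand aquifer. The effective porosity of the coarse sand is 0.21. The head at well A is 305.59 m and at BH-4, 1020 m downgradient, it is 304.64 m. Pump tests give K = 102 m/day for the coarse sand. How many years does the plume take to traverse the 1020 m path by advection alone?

Hydraulic gradient i = (305.59 − 304.64) / 1020 = 0.95 / 1020 = 0.0009314.
Darcy flux q = K · i = 102.0 × 0.0009314 = 0.09500 m/day.
Seepage velocity v = q / n_e = 0.09500 / 0.21 = 0.4524 m/day.
Travel time t = L / v = 1020 / 0.4524 = 2255 days = 6.173 years.

6.17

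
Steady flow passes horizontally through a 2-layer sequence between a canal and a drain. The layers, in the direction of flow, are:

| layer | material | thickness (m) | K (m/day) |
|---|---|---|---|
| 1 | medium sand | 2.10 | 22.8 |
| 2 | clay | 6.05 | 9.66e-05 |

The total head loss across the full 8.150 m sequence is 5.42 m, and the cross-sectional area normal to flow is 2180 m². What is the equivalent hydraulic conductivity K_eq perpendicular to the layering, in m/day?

0.000130

Flow is perpendicular to layering, so the layers act in series and the equivalent K is the thickness-weighted harmonic mean.
Total thickness L = 2.10 + 6.05 = 8.150 m.
Σ(b_i/K_i) = 2.10/22.8 + 6.05/9.66e-05 = 62629 d.
K_eq = L / Σ(b_i/K_i) = 8.150 / 62629 = 0.0001301 m/day.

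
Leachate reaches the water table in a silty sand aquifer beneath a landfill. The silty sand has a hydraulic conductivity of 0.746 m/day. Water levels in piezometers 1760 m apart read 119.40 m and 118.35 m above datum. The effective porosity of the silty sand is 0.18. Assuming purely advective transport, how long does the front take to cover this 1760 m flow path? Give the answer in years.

Hydraulic gradient i = (119.40 − 118.35) / 1760 = 1.05 / 1760 = 0.0005966.
Darcy flux q = K · i = 0.7460 × 0.0005966 = 0.0004451 m/day.
Seepage velocity v = q / n_e = 0.0004451 / 0.18 = 0.002473 m/day.
Travel time t = L / v = 1760 / 0.002473 = 7.118e+05 days = 1949 years.

1950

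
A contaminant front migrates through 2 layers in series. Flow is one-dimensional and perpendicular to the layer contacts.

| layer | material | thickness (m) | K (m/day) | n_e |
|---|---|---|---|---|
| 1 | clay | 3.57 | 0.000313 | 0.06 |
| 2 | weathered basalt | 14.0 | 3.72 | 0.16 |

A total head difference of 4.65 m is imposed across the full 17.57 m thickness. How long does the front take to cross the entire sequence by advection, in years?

With flow normal to the layers, continuity requires the same specific discharge q through every layer.
Σ(b_i/K_i) = 3.57/0.000313 + 14.0/3.72 = 11410 d.
q = Δh / Σ(b_i/K_i) = 4.65 / 11410 = 0.0004076 m/day.
In each layer the seepage velocity is v_i = q/n_i, so the layer transit time is t_i = b_i·n_i / q:
  layer 1 (clay): t_1 = 3.57 × 0.06 / 0.0004076 = 525.6 d
  layer 2 (weathered basalt): t_2 = 14.0 × 0.16 / 0.0004076 = 5496 d
Total t = Σ t_i = 6022 days = 16.49 years.

16.5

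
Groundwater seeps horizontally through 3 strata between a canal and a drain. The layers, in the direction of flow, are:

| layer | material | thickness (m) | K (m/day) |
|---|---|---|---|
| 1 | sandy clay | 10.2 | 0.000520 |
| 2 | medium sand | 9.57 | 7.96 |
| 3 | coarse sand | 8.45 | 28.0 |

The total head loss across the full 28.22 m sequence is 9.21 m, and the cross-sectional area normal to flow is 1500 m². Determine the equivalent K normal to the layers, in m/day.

Flow is perpendicular to layering, so the layers act in series and the equivalent K is the thickness-weighted harmonic mean.
Total thickness L = 10.2 + 9.57 + 8.45 = 28.22 m.
Σ(b_i/K_i) = 10.2/0.000520 + 9.57/7.96 + 8.45/28.0 = 19617 d.
K_eq = L / Σ(b_i/K_i) = 28.22 / 19617 = 0.001439 m/day.

0.00144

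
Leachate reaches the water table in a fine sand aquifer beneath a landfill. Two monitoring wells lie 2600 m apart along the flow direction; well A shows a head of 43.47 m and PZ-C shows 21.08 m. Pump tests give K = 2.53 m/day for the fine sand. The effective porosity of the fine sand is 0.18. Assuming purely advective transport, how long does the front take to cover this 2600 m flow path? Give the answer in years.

58.8

Hydraulic gradient i = (43.47 − 21.08) / 2600 = 22.39 / 2600 = 0.008612.
Darcy flux q = K · i = 2.530 × 0.008612 = 0.02179 m/day.
Seepage velocity v = q / n_e = 0.02179 / 0.18 = 0.1210 m/day.
Travel time t = L / v = 2600 / 0.1210 = 21481 days = 58.81 years.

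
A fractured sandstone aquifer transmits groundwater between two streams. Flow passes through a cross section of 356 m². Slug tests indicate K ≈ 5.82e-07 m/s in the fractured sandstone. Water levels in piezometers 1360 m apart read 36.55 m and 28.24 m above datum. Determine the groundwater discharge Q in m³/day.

Convert K: 5.82e-07 m/s × 86400 = 0.05028 m/day.
Hydraulic gradient i = (36.55 − 28.24) / 1360 = 8.31 / 1360 = 0.006110.
Darcy's law: Q = K · A · i = 0.05028 × 356.0 × 0.006110 = 0.1094 m³/day.

0.109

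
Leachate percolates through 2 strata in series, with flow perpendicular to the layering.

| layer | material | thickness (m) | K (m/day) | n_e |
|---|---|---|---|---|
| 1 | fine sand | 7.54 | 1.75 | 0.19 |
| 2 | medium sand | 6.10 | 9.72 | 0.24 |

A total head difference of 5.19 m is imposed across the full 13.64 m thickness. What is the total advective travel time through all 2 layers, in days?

2.75

With flow normal to the layers, continuity requires the same specific discharge q through every layer.
Σ(b_i/K_i) = 7.54/1.75 + 6.10/9.72 = 4.936 d.
q = Δh / Σ(b_i/K_i) = 5.19 / 4.936 = 1.051 m/day.
In each layer the seepage velocity is v_i = q/n_i, so the layer transit time is t_i = b_i·n_i / q:
  layer 1 (fine sand): t_1 = 7.54 × 0.19 / 1.051 = 1.363 d
  layer 2 (medium sand): t_2 = 6.10 × 0.24 / 1.051 = 1.392 d
Total t = Σ t_i = 2.755 days.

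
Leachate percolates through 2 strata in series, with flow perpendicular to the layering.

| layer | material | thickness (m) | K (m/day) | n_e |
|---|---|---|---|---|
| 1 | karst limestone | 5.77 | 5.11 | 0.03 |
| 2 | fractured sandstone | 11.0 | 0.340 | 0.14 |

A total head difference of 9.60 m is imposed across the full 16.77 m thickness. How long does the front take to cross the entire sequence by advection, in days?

5.97

With flow normal to the layers, continuity requires the same specific discharge q through every layer.
Σ(b_i/K_i) = 5.77/5.11 + 11.0/0.340 = 33.48 d.
q = Δh / Σ(b_i/K_i) = 9.60 / 33.48 = 0.2867 m/day.
In each layer the seepage velocity is v_i = q/n_i, so the layer transit time is t_i = b_i·n_i / q:
  layer 1 (karst limestone): t_1 = 5.77 × 0.03 / 0.2867 = 0.6037 d
  layer 2 (fractured sandstone): t_2 = 11.0 × 0.14 / 0.2867 = 5.371 d
Total t = Σ t_i = 5.975 days.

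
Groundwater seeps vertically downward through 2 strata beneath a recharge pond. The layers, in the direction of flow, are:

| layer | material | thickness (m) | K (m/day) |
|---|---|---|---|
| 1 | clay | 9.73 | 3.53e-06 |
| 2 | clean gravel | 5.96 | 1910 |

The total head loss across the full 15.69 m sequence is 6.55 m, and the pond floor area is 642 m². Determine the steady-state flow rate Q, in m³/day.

0.00153

Flow is perpendicular to layering, so the layers act in series and the equivalent K is the thickness-weighted harmonic mean.
Total thickness L = 9.73 + 5.96 = 15.69 m.
Σ(b_i/K_i) = 9.73/3.53e-06 + 5.96/1910 = 2.756e+06 d.
K_eq = L / Σ(b_i/K_i) = 15.69 / 2.756e+06 = 5.692e-06 m/day.
Q = K_eq · A · (Δh/L) = 5.692e-06 × 642 × (6.55/15.69) = 0.001526 m³/day.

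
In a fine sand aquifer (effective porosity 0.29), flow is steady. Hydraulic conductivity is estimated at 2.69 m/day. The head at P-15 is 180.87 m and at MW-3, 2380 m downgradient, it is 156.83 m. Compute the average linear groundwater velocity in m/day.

Hydraulic gradient i = (180.87 − 156.83) / 2380 = 24.04 / 2380 = 0.01010.
Darcy flux q = K · i = 2.690 × 0.01010 = 0.02717 m/day.
Seepage velocity v = q / n_e = 0.02717 / 0.29 = 0.09369 m/day.

0.0937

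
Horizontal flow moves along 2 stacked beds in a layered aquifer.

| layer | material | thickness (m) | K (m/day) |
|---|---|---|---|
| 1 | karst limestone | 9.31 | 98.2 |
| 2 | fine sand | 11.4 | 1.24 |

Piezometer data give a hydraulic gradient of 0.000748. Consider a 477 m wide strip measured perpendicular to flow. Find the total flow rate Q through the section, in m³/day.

Flow is parallel to layering, so each bed carries its own Darcy discharge and the transmissivities add.
Σ(K_i·b_i) = 98.2×9.31 + 1.24×11.4 = 928.4 m²/day.
Hydraulic gradient i = 0.000748.
Q = Σ(K_i·b_i) · W · i = 928.4 × 477 × 0.0007480 = 331.2 m³/day.

331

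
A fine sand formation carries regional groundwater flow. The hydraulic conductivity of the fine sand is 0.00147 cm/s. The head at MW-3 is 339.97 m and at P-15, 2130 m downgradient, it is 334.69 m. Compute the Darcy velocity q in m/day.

Convert K: 0.00147 cm/s × 864 = 1.270 m/day.
Hydraulic gradient i = (339.97 − 334.69) / 2130 = 5.28 / 2130 = 0.002479.
Specific discharge q = K · i = 1.270 × 0.002479 = 0.003148 m/day.

0.00315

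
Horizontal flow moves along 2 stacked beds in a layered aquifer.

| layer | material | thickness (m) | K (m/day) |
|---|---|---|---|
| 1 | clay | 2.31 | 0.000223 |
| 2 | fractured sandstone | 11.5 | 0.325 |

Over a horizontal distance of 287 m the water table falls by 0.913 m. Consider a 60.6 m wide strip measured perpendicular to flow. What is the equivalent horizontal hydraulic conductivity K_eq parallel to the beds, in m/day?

0.271

Flow is parallel to layering, so each bed carries its own Darcy discharge and the transmissivities add.
Σ(K_i·b_i) = 0.000223×2.31 + 0.325×11.5 = 3.738 m²/day.
Total thickness b = 13.81 m, so K_eq = Σ(K_i·b_i)/b = 0.2707 m/day.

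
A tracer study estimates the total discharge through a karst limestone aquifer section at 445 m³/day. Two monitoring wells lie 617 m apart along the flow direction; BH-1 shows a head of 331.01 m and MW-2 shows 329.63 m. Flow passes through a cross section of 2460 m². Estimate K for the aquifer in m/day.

80.9

Hydraulic gradient i = (331.01 − 329.63) / 617 = 1.38 / 617 = 0.002237.
From Q = K·A·i, K = Q / (A·i) = 445 / (2460 × 0.002237) = 80.88 m/day.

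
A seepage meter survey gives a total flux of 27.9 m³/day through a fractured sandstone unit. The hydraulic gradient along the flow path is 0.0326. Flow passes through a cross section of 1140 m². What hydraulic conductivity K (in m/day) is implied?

Hydraulic gradient i = 0.0326.
From Q = K·A·i, K = Q / (A·i) = 27.9 / (1140 × 0.03260) = 0.7507 m/day.

0.751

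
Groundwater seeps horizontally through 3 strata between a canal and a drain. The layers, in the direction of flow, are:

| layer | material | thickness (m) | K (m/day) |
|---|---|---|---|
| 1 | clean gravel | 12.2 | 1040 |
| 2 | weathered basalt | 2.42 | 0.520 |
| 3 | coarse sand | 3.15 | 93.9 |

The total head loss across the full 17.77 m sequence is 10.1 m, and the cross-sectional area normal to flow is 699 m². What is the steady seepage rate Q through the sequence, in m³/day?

Flow is perpendicular to layering, so the layers act in series and the equivalent K is the thickness-weighted harmonic mean.
Total thickness L = 12.2 + 2.42 + 3.15 = 17.77 m.
Σ(b_i/K_i) = 12.2/1040 + 2.42/0.520 + 3.15/93.9 = 4.699 d.
K_eq = L / Σ(b_i/K_i) = 17.77 / 4.699 = 3.782 m/day.
Q = K_eq · A · (Δh/L) = 3.782 × 699 × (10.1/17.77) = 1502 m³/day.

1500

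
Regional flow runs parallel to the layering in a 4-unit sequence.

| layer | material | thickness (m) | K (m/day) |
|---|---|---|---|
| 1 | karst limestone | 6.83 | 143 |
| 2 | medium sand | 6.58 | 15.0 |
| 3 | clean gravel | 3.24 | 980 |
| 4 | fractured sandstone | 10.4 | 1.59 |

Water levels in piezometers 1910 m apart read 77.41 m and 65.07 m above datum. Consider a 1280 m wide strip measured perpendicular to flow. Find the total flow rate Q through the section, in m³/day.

35300

Flow is parallel to layering, so each bed carries its own Darcy discharge and the transmissivities add.
Σ(K_i·b_i) = 143×6.83 + 15.0×6.58 + 980×3.24 + 1.59×10.4 = 4267 m²/day.
Hydraulic gradient i = (77.41 − 65.07) / 1910 = 12.34 / 1910 = 0.006461.
Q = Σ(K_i·b_i) · W · i = 4267 × 1280 × 0.006461 = 35288 m³/day.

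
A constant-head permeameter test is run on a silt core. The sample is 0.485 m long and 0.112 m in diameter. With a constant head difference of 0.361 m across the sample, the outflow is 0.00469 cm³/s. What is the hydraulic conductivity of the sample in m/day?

Cross-sectional area A = π·(d/2)² = π × (0.112/2)² = 0.009852 m².
Convert discharge: 0.00469 cm³/s = 4.690e-09 m³/s.
Darcy's law rearranged: K = Q·L / (A·Δh) = 4.690e-09 × 0.485 / (0.009852 × 0.361) = 6.396e-07 m/s = 0.05526 m/day.

0.0553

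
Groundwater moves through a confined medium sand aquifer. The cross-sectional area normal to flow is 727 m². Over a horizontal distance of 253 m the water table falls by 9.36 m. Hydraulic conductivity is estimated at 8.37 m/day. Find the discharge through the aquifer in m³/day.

Hydraulic gradient i = Δh / L = 9.36 / 253 = 0.03700.
Darcy's law: Q = K · A · i = 8.370 × 727.0 × 0.03700 = 225.1 m³/day.

225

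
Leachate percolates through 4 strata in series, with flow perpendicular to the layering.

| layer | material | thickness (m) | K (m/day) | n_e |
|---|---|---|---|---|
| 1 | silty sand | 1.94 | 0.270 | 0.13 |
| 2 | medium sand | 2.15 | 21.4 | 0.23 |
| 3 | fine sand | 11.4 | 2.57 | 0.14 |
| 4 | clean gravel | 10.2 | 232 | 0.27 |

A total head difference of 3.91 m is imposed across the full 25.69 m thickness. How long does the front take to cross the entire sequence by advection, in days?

With flow normal to the layers, continuity requires the same specific discharge q through every layer.
Σ(b_i/K_i) = 1.94/0.270 + 2.15/21.4 + 11.4/2.57 + 10.2/232 = 11.77 d.
q = Δh / Σ(b_i/K_i) = 3.91 / 11.77 = 0.3323 m/day.
In each layer the seepage velocity is v_i = q/n_i, so the layer transit time is t_i = b_i·n_i / q:
  layer 1 (silty sand): t_1 = 1.94 × 0.13 / 0.3323 = 0.7589 d
  layer 2 (medium sand): t_2 = 2.15 × 0.23 / 0.3323 = 1.488 d
  layer 3 (fine sand): t_3 = 11.4 × 0.14 / 0.3323 = 4.802 d
  layer 4 (clean gravel): t_4 = 10.2 × 0.27 / 0.3323 = 8.287 d
Total t = Σ t_i = 15.34 days.

15.3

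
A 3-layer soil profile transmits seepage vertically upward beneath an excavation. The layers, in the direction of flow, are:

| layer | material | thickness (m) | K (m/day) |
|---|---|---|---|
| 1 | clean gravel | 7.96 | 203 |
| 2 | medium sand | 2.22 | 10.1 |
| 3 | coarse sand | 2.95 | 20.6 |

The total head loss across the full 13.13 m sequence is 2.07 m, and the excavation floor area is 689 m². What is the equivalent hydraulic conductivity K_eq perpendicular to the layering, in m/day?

Flow is perpendicular to layering, so the layers act in series and the equivalent K is the thickness-weighted harmonic mean.
Total thickness L = 7.96 + 2.22 + 2.95 = 13.13 m.
Σ(b_i/K_i) = 7.96/203 + 2.22/10.1 + 2.95/20.6 = 0.4022 d.
K_eq = L / Σ(b_i/K_i) = 13.13 / 0.4022 = 32.64 m/day.

32.6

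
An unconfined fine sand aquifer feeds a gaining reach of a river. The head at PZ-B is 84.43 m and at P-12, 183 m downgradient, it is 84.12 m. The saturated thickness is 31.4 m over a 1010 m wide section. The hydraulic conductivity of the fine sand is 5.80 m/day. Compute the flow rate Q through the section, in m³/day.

312

Cross-sectional area A = 1010 × 31.4 = 31714 m².
Hydraulic gradient i = (84.43 − 84.12) / 183 = 0.31 / 183 = 0.001694.
Darcy's law: Q = K · A · i = 5.800 × 31714 × 0.001694 = 311.6 m³/day.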